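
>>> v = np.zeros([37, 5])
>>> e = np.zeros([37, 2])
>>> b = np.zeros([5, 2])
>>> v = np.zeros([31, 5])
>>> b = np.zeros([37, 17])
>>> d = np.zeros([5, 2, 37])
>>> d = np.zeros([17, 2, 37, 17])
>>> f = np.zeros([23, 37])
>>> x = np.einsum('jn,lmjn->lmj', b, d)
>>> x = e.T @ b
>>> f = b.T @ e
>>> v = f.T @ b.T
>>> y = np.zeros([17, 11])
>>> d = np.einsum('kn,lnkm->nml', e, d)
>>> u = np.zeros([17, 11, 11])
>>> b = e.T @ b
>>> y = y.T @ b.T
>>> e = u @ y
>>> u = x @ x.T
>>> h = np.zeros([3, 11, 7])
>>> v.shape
(2, 37)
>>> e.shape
(17, 11, 2)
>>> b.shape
(2, 17)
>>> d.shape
(2, 17, 17)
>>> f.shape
(17, 2)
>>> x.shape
(2, 17)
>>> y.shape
(11, 2)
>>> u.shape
(2, 2)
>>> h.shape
(3, 11, 7)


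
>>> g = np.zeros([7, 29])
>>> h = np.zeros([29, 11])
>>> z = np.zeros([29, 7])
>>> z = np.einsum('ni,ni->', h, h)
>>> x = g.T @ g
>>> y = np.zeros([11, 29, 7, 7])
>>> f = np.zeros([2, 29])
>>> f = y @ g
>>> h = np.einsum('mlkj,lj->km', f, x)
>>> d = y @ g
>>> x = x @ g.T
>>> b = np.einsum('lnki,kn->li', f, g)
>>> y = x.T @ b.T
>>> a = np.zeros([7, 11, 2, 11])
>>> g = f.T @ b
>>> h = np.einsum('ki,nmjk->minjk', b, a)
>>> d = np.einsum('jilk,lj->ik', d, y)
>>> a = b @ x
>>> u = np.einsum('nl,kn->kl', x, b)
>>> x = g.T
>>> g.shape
(29, 7, 29, 29)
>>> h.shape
(11, 29, 7, 2, 11)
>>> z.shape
()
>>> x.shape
(29, 29, 7, 29)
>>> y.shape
(7, 11)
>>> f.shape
(11, 29, 7, 29)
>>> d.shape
(29, 29)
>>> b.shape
(11, 29)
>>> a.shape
(11, 7)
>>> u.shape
(11, 7)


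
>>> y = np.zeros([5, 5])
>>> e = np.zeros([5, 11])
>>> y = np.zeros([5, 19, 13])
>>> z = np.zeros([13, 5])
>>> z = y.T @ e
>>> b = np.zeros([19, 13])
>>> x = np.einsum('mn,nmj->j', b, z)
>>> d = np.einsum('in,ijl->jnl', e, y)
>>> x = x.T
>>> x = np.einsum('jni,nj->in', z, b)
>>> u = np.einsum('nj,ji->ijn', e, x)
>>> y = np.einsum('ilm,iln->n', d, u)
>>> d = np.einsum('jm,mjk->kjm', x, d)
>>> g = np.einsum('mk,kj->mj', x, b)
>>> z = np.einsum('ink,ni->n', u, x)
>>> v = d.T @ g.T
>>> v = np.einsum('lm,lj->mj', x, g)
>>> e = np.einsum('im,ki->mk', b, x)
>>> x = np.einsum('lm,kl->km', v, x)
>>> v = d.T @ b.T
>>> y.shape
(5,)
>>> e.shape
(13, 11)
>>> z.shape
(11,)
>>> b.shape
(19, 13)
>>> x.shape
(11, 13)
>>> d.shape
(13, 11, 19)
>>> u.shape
(19, 11, 5)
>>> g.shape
(11, 13)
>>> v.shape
(19, 11, 19)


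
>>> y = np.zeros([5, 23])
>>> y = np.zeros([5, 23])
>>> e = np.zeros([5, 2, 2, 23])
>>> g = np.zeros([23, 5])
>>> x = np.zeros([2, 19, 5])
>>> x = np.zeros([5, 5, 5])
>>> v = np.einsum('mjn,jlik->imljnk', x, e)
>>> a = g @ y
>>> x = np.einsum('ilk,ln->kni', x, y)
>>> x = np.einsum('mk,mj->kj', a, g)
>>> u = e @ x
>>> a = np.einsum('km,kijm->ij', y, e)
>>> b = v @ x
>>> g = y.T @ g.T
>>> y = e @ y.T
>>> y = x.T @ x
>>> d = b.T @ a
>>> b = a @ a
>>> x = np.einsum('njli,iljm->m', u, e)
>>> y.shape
(5, 5)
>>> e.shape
(5, 2, 2, 23)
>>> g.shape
(23, 23)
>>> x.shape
(23,)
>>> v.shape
(2, 5, 2, 5, 5, 23)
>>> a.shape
(2, 2)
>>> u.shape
(5, 2, 2, 5)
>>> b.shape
(2, 2)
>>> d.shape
(5, 5, 5, 2, 5, 2)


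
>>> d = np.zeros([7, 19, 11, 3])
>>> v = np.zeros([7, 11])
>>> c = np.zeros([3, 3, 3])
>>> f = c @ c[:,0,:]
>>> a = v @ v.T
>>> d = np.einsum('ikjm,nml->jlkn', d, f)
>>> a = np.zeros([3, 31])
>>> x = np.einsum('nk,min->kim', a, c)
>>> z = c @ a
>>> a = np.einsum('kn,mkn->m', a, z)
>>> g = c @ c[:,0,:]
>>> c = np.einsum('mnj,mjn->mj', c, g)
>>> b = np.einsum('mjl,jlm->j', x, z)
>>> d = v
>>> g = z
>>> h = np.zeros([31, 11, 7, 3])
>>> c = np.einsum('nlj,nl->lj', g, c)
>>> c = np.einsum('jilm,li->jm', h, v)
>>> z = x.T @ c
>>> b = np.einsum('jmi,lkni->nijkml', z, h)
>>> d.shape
(7, 11)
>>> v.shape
(7, 11)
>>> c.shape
(31, 3)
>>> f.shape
(3, 3, 3)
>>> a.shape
(3,)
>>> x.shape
(31, 3, 3)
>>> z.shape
(3, 3, 3)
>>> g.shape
(3, 3, 31)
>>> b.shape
(7, 3, 3, 11, 3, 31)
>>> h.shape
(31, 11, 7, 3)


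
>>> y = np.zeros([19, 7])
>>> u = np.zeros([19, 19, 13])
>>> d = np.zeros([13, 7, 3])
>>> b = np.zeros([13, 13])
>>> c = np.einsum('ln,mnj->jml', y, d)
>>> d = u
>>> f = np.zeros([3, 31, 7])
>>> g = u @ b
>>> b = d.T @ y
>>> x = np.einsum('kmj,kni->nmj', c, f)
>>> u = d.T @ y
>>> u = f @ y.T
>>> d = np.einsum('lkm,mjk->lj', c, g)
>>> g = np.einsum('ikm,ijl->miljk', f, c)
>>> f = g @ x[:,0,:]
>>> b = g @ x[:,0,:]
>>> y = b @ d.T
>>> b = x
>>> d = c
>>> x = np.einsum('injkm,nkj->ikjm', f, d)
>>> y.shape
(7, 3, 19, 13, 3)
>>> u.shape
(3, 31, 19)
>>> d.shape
(3, 13, 19)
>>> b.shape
(31, 13, 19)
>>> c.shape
(3, 13, 19)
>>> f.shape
(7, 3, 19, 13, 19)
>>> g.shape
(7, 3, 19, 13, 31)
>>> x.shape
(7, 13, 19, 19)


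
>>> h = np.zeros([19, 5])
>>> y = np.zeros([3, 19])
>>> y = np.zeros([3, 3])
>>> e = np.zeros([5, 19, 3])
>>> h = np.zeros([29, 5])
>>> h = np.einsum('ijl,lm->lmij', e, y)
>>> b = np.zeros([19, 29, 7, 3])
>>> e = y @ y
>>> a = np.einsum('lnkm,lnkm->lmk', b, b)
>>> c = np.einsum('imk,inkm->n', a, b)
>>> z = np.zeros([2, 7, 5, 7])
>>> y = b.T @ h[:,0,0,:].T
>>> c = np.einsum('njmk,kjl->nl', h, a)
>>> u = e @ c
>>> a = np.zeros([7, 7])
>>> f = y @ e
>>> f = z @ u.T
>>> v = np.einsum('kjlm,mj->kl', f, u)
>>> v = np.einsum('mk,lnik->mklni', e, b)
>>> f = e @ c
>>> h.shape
(3, 3, 5, 19)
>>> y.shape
(3, 7, 29, 3)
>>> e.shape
(3, 3)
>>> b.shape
(19, 29, 7, 3)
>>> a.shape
(7, 7)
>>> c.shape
(3, 7)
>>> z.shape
(2, 7, 5, 7)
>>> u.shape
(3, 7)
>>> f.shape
(3, 7)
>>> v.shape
(3, 3, 19, 29, 7)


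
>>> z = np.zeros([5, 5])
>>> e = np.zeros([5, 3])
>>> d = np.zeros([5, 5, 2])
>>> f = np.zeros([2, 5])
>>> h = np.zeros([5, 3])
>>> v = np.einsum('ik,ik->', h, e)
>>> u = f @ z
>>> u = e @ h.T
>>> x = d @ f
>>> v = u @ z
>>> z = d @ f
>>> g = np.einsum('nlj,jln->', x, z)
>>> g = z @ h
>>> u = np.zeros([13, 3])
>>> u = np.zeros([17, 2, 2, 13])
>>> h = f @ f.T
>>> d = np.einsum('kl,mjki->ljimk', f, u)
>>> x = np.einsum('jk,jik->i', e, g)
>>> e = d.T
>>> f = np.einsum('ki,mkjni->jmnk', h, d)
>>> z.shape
(5, 5, 5)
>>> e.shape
(2, 17, 13, 2, 5)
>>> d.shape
(5, 2, 13, 17, 2)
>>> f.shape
(13, 5, 17, 2)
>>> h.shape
(2, 2)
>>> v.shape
(5, 5)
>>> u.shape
(17, 2, 2, 13)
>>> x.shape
(5,)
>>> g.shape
(5, 5, 3)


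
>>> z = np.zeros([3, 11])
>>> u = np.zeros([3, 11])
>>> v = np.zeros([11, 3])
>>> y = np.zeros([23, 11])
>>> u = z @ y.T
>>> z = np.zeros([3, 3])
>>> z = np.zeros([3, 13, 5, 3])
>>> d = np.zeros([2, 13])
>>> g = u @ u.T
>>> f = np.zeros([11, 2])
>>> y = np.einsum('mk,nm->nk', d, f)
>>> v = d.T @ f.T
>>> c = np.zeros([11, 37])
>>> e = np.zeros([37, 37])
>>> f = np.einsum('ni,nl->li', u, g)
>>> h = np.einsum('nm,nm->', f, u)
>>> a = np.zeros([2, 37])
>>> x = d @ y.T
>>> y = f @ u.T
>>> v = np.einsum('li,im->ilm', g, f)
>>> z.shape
(3, 13, 5, 3)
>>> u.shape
(3, 23)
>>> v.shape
(3, 3, 23)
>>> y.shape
(3, 3)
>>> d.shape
(2, 13)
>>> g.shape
(3, 3)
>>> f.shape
(3, 23)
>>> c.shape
(11, 37)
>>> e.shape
(37, 37)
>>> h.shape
()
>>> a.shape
(2, 37)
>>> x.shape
(2, 11)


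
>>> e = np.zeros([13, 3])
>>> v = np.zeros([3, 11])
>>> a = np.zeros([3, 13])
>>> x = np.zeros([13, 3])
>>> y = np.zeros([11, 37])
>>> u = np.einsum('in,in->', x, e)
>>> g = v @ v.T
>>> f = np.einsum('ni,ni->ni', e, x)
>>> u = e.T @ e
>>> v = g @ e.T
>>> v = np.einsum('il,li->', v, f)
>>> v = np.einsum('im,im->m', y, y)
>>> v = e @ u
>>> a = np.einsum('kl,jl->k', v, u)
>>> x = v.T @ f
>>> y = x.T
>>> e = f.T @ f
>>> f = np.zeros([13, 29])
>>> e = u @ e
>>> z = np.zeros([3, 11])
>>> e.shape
(3, 3)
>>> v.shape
(13, 3)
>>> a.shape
(13,)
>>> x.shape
(3, 3)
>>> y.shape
(3, 3)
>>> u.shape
(3, 3)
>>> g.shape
(3, 3)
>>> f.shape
(13, 29)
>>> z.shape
(3, 11)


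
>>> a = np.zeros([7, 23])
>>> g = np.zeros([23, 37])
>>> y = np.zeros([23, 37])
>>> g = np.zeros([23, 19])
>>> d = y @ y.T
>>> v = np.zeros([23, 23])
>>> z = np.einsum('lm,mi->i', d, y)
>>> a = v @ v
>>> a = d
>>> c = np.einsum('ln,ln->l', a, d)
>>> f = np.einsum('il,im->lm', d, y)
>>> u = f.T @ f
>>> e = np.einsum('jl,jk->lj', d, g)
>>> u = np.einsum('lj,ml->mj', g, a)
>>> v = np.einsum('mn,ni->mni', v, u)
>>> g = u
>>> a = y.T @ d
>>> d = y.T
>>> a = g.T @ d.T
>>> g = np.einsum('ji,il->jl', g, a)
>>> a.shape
(19, 37)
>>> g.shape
(23, 37)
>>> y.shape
(23, 37)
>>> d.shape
(37, 23)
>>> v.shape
(23, 23, 19)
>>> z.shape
(37,)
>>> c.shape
(23,)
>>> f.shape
(23, 37)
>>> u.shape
(23, 19)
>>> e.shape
(23, 23)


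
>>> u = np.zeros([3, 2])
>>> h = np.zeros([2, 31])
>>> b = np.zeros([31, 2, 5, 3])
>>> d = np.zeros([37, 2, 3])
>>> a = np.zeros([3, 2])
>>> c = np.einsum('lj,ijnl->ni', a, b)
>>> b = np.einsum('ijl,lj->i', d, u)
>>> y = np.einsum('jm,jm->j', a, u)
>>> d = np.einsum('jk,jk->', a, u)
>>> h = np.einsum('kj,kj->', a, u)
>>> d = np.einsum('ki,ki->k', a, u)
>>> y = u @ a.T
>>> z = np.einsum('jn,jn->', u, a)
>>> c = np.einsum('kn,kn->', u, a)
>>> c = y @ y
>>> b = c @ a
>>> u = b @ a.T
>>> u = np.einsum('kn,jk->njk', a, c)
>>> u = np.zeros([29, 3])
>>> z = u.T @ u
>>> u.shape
(29, 3)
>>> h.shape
()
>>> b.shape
(3, 2)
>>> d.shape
(3,)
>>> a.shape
(3, 2)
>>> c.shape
(3, 3)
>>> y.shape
(3, 3)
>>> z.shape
(3, 3)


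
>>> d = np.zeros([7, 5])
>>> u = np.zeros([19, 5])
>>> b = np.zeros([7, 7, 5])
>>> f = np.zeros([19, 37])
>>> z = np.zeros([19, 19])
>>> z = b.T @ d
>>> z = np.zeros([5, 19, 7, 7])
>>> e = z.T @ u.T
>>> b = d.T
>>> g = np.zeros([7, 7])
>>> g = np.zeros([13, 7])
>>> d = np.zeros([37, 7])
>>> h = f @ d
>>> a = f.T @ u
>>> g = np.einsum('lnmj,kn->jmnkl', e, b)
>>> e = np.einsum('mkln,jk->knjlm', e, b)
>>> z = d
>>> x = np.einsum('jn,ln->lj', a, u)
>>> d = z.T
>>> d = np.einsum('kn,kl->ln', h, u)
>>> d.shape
(5, 7)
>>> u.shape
(19, 5)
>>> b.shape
(5, 7)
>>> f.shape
(19, 37)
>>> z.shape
(37, 7)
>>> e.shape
(7, 19, 5, 19, 7)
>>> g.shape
(19, 19, 7, 5, 7)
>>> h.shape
(19, 7)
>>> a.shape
(37, 5)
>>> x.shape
(19, 37)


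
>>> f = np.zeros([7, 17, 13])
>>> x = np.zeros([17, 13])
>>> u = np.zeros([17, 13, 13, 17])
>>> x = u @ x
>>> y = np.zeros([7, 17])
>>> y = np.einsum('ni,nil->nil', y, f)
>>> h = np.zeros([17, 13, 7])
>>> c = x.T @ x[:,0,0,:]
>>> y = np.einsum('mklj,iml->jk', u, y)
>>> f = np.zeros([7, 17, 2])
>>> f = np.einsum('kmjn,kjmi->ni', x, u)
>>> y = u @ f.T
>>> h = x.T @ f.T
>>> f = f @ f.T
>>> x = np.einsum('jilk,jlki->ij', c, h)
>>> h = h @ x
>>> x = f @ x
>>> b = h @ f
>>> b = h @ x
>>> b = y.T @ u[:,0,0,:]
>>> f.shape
(13, 13)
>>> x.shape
(13, 13)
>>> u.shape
(17, 13, 13, 17)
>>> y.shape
(17, 13, 13, 13)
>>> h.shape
(13, 13, 13, 13)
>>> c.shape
(13, 13, 13, 13)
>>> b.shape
(13, 13, 13, 17)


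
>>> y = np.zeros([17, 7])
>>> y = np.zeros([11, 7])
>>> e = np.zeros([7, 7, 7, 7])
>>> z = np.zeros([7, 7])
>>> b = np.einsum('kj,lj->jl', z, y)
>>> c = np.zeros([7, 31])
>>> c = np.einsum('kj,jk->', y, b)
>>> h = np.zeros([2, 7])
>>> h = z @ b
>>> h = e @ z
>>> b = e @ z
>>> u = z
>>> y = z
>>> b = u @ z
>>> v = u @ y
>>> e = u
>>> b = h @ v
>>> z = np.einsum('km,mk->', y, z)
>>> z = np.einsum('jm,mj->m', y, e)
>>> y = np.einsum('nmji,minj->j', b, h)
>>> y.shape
(7,)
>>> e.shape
(7, 7)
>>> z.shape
(7,)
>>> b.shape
(7, 7, 7, 7)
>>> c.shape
()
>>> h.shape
(7, 7, 7, 7)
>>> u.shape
(7, 7)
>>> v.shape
(7, 7)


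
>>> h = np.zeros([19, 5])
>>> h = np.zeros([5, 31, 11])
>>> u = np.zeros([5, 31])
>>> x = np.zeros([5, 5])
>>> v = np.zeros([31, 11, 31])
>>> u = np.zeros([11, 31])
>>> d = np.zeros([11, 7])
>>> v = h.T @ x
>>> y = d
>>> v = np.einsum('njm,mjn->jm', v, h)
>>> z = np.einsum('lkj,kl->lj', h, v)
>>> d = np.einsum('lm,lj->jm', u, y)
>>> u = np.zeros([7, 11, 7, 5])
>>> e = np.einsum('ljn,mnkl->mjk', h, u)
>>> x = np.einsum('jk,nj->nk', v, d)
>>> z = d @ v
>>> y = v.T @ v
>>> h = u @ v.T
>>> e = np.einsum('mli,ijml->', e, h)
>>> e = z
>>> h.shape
(7, 11, 7, 31)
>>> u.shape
(7, 11, 7, 5)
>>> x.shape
(7, 5)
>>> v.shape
(31, 5)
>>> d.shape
(7, 31)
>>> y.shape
(5, 5)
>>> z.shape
(7, 5)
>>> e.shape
(7, 5)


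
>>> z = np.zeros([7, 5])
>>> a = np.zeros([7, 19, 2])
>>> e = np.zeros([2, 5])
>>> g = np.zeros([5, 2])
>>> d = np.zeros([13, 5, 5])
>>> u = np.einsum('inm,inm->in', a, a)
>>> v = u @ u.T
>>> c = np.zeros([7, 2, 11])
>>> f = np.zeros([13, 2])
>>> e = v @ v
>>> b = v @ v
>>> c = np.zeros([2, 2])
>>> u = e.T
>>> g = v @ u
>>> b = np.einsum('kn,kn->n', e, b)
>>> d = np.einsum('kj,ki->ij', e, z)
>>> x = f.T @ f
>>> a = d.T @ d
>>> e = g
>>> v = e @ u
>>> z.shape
(7, 5)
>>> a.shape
(7, 7)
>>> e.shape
(7, 7)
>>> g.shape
(7, 7)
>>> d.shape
(5, 7)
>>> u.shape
(7, 7)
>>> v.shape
(7, 7)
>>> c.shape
(2, 2)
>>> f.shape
(13, 2)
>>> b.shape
(7,)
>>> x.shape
(2, 2)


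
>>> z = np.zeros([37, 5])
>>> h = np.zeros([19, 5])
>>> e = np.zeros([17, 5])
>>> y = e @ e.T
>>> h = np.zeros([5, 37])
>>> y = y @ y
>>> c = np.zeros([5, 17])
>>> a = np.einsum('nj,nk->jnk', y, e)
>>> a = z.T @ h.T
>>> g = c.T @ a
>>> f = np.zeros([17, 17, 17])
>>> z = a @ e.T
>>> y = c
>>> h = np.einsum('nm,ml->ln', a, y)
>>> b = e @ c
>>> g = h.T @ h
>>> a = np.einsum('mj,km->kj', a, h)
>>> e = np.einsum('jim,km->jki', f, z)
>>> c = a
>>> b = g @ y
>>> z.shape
(5, 17)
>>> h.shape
(17, 5)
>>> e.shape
(17, 5, 17)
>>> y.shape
(5, 17)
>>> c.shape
(17, 5)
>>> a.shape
(17, 5)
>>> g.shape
(5, 5)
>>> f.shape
(17, 17, 17)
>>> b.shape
(5, 17)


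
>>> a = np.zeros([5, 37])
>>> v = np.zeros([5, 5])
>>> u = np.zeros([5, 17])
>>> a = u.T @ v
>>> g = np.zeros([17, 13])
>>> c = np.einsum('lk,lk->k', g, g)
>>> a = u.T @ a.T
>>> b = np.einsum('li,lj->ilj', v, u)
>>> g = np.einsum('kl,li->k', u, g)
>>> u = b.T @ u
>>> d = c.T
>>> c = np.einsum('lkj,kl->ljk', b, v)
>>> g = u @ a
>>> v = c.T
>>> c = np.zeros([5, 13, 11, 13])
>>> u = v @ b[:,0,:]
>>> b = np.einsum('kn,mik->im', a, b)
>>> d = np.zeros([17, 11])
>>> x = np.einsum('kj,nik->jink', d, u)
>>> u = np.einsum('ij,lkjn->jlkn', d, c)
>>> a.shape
(17, 17)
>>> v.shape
(5, 17, 5)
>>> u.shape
(11, 5, 13, 13)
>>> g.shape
(17, 5, 17)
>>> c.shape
(5, 13, 11, 13)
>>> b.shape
(5, 5)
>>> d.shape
(17, 11)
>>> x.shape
(11, 17, 5, 17)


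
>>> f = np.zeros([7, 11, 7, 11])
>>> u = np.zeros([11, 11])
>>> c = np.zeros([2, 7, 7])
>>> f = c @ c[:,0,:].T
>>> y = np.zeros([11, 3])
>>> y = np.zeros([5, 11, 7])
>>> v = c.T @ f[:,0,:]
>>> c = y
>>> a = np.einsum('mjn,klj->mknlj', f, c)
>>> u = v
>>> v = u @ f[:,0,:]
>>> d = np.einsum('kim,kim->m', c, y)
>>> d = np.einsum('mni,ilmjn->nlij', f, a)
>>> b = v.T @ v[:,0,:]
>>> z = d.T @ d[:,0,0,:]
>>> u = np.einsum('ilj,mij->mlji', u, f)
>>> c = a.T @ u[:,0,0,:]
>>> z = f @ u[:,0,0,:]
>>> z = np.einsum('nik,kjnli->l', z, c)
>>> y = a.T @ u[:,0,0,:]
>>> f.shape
(2, 7, 2)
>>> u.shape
(2, 7, 2, 7)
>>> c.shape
(7, 11, 2, 5, 7)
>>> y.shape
(7, 11, 2, 5, 7)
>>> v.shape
(7, 7, 2)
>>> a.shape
(2, 5, 2, 11, 7)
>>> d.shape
(7, 5, 2, 11)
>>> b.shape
(2, 7, 2)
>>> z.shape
(5,)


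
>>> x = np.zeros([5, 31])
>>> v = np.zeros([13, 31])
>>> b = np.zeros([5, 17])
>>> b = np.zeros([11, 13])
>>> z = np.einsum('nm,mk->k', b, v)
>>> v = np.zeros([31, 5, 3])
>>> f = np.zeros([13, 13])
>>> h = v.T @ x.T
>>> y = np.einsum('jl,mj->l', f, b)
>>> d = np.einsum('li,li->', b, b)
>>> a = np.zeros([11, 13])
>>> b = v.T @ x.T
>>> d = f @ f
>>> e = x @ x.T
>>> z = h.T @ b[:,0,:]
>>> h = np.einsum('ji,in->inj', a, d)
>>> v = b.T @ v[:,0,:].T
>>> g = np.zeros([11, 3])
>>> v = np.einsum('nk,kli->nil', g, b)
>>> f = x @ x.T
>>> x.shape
(5, 31)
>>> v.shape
(11, 5, 5)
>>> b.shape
(3, 5, 5)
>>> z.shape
(5, 5, 5)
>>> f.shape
(5, 5)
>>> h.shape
(13, 13, 11)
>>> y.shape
(13,)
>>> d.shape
(13, 13)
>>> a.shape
(11, 13)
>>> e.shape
(5, 5)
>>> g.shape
(11, 3)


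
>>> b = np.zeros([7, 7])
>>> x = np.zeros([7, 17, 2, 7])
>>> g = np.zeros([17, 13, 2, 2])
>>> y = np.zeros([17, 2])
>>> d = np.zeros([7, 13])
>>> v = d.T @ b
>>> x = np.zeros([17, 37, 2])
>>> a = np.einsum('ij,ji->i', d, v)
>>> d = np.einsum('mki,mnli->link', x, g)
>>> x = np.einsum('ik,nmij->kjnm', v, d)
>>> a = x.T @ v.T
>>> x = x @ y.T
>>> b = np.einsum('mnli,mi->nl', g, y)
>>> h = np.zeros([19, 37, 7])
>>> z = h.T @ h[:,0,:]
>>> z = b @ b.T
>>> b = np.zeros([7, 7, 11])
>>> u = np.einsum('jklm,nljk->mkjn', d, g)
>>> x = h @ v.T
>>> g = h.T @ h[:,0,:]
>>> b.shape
(7, 7, 11)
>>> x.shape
(19, 37, 13)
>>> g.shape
(7, 37, 7)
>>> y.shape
(17, 2)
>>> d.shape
(2, 2, 13, 37)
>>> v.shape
(13, 7)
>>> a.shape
(2, 2, 37, 13)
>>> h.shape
(19, 37, 7)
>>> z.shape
(13, 13)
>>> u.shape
(37, 2, 2, 17)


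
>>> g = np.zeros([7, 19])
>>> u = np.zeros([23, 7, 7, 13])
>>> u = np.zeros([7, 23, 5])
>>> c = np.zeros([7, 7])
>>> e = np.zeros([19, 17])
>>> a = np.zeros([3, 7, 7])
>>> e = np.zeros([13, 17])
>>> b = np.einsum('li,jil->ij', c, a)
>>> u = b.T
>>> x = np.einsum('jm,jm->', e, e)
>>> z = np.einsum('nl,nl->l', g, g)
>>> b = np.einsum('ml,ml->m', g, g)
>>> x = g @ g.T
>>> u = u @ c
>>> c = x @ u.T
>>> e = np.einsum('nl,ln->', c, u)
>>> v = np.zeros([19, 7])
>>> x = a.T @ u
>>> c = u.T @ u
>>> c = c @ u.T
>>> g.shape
(7, 19)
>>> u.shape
(3, 7)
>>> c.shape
(7, 3)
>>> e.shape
()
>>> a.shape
(3, 7, 7)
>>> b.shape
(7,)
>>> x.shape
(7, 7, 7)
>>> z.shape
(19,)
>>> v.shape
(19, 7)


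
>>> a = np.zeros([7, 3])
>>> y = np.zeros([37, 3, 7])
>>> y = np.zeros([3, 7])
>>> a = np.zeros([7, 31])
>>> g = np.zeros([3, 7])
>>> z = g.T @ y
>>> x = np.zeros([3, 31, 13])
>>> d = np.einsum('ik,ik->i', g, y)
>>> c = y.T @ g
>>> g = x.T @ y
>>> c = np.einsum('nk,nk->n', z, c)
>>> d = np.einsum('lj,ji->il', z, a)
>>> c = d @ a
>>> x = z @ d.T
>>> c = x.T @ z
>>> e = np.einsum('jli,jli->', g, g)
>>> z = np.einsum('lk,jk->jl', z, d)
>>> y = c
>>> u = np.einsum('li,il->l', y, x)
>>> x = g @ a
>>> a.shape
(7, 31)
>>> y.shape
(31, 7)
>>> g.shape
(13, 31, 7)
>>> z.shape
(31, 7)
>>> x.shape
(13, 31, 31)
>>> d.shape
(31, 7)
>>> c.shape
(31, 7)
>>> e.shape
()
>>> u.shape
(31,)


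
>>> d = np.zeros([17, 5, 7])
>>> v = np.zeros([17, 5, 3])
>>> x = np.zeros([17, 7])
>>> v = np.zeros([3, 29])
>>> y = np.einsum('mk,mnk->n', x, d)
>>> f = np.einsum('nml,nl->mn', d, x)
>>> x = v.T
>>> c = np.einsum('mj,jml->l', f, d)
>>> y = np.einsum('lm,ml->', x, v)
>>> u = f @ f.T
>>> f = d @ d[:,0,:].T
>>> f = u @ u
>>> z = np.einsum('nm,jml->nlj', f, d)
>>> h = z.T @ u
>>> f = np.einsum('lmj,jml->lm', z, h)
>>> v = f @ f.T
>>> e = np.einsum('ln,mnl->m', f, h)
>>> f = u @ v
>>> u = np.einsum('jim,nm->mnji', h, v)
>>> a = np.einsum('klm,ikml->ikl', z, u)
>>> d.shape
(17, 5, 7)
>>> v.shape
(5, 5)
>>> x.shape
(29, 3)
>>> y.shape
()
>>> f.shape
(5, 5)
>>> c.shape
(7,)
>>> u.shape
(5, 5, 17, 7)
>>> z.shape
(5, 7, 17)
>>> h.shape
(17, 7, 5)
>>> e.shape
(17,)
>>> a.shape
(5, 5, 7)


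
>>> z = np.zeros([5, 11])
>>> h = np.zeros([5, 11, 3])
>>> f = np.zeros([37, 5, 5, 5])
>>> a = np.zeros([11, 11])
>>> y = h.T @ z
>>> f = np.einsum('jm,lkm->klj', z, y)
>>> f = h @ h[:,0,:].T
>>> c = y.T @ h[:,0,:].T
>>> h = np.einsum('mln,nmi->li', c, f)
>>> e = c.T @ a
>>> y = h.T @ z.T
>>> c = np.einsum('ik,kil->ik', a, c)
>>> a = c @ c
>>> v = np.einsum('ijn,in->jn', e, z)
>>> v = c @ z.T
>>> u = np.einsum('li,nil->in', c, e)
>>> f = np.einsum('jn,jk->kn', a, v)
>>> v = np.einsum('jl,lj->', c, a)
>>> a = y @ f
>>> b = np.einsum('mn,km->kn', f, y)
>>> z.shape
(5, 11)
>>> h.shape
(11, 5)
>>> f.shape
(5, 11)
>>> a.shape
(5, 11)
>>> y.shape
(5, 5)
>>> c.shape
(11, 11)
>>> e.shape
(5, 11, 11)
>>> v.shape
()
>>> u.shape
(11, 5)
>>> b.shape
(5, 11)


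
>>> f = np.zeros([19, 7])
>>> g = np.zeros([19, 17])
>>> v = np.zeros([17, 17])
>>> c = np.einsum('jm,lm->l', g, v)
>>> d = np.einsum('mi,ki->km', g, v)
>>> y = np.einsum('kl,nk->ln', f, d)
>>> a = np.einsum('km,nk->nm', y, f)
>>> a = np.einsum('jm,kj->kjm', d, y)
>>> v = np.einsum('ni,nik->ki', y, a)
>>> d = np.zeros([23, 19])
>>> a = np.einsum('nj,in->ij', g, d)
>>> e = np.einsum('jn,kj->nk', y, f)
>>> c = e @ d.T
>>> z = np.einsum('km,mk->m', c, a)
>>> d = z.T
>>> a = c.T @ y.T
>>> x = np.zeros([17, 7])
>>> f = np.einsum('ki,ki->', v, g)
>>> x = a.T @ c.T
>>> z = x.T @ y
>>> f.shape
()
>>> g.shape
(19, 17)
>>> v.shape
(19, 17)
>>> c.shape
(17, 23)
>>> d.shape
(23,)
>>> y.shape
(7, 17)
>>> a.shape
(23, 7)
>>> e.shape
(17, 19)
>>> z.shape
(17, 17)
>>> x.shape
(7, 17)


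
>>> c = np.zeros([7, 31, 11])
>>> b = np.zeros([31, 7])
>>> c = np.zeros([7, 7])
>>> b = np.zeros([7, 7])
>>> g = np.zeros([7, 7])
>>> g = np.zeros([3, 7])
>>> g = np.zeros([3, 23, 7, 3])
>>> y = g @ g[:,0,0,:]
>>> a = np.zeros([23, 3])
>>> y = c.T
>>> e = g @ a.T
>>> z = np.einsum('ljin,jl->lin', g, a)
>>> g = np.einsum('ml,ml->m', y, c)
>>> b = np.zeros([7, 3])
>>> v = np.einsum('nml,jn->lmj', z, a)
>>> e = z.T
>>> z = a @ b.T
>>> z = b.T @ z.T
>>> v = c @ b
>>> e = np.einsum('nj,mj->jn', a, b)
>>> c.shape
(7, 7)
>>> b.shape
(7, 3)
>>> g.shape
(7,)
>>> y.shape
(7, 7)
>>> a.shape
(23, 3)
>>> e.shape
(3, 23)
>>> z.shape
(3, 23)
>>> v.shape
(7, 3)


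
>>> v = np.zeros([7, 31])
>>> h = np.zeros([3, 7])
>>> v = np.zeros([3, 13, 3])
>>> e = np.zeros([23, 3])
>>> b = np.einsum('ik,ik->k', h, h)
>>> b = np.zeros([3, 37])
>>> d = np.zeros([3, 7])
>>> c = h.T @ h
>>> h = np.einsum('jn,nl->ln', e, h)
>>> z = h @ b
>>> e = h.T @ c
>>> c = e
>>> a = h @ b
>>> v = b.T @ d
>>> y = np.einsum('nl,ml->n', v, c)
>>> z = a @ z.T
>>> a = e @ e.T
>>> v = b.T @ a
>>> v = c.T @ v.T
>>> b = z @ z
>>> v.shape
(7, 37)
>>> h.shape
(7, 3)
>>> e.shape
(3, 7)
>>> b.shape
(7, 7)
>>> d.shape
(3, 7)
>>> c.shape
(3, 7)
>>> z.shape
(7, 7)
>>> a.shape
(3, 3)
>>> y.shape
(37,)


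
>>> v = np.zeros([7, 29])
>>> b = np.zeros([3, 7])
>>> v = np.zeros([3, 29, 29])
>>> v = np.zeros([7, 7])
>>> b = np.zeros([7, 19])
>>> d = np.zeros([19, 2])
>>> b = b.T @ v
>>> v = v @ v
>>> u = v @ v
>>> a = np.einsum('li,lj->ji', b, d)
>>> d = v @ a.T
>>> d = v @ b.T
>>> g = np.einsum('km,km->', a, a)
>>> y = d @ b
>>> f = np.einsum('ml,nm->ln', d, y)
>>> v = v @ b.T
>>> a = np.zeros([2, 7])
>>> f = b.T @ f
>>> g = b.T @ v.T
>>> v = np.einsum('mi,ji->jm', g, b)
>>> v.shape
(19, 7)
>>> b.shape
(19, 7)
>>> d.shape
(7, 19)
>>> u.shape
(7, 7)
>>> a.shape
(2, 7)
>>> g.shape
(7, 7)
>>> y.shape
(7, 7)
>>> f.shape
(7, 7)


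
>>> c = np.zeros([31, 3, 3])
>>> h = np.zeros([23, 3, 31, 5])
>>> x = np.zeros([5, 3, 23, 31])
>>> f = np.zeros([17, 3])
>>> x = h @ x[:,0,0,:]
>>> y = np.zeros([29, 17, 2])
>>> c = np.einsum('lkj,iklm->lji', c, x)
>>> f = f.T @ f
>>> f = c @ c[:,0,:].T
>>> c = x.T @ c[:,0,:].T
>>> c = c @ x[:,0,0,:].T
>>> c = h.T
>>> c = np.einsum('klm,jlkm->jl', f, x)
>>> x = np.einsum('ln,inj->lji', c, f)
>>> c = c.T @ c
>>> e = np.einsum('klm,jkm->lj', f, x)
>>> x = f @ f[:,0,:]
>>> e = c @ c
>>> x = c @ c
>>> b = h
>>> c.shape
(3, 3)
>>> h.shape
(23, 3, 31, 5)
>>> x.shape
(3, 3)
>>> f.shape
(31, 3, 31)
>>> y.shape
(29, 17, 2)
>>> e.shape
(3, 3)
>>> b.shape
(23, 3, 31, 5)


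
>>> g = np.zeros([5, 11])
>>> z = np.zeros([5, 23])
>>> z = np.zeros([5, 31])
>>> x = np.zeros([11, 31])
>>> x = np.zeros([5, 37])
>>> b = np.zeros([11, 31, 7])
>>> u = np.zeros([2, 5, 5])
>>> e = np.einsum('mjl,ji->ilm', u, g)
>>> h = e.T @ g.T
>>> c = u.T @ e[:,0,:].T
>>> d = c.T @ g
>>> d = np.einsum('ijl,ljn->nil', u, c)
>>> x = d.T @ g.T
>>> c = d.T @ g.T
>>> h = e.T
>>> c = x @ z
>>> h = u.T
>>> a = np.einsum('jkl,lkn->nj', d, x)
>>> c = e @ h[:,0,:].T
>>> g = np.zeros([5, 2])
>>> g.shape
(5, 2)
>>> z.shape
(5, 31)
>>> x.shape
(5, 2, 5)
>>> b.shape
(11, 31, 7)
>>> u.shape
(2, 5, 5)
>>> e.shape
(11, 5, 2)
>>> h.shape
(5, 5, 2)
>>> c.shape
(11, 5, 5)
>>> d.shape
(11, 2, 5)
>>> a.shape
(5, 11)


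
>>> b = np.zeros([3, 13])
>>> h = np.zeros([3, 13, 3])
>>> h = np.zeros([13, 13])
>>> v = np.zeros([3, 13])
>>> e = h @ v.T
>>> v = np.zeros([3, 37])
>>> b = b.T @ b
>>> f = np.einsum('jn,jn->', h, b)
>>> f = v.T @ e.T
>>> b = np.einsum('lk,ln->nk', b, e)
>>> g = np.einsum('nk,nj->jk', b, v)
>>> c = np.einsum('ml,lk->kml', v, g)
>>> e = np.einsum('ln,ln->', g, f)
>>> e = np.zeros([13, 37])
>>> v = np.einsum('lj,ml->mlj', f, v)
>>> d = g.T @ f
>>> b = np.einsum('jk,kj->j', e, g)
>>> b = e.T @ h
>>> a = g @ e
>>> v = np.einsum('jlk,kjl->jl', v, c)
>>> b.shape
(37, 13)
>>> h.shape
(13, 13)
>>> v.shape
(3, 37)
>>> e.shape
(13, 37)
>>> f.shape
(37, 13)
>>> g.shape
(37, 13)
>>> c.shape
(13, 3, 37)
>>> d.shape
(13, 13)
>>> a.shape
(37, 37)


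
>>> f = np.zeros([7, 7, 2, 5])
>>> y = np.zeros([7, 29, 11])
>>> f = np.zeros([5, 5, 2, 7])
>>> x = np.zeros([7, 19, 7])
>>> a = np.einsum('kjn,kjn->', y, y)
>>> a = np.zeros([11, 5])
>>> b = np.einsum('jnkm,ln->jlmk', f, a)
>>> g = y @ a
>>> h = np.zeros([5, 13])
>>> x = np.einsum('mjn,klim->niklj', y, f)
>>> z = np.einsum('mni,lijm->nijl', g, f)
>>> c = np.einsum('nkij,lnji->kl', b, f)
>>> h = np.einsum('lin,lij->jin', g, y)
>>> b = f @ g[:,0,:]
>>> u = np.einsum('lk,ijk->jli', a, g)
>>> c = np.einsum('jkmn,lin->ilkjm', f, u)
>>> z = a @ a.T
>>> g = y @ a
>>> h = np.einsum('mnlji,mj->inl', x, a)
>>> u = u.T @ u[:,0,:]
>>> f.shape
(5, 5, 2, 7)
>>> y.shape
(7, 29, 11)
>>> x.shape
(11, 2, 5, 5, 29)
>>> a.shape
(11, 5)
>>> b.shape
(5, 5, 2, 5)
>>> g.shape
(7, 29, 5)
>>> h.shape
(29, 2, 5)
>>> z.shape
(11, 11)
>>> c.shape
(11, 29, 5, 5, 2)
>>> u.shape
(7, 11, 7)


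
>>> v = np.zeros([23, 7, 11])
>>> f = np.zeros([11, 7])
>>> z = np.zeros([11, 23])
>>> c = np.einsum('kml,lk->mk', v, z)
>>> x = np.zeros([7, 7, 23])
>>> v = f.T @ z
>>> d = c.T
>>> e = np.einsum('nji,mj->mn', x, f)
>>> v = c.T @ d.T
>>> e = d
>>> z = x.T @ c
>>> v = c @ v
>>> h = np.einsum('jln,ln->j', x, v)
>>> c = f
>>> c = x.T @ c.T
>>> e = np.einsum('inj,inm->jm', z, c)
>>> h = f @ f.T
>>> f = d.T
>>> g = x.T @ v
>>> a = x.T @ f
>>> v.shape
(7, 23)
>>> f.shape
(7, 23)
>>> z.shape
(23, 7, 23)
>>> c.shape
(23, 7, 11)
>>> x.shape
(7, 7, 23)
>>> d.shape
(23, 7)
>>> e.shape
(23, 11)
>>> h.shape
(11, 11)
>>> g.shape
(23, 7, 23)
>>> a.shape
(23, 7, 23)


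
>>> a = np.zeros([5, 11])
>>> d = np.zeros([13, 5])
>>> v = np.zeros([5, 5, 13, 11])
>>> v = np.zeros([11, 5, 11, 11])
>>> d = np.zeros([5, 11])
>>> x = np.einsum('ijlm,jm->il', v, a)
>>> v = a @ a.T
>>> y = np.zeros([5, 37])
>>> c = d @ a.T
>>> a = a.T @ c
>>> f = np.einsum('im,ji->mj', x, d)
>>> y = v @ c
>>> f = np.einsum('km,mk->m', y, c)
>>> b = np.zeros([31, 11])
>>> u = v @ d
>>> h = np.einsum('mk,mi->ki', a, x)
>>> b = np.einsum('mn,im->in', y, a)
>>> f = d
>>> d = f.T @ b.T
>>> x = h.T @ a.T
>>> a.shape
(11, 5)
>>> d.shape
(11, 11)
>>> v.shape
(5, 5)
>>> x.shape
(11, 11)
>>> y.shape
(5, 5)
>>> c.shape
(5, 5)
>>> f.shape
(5, 11)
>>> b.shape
(11, 5)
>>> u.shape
(5, 11)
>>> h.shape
(5, 11)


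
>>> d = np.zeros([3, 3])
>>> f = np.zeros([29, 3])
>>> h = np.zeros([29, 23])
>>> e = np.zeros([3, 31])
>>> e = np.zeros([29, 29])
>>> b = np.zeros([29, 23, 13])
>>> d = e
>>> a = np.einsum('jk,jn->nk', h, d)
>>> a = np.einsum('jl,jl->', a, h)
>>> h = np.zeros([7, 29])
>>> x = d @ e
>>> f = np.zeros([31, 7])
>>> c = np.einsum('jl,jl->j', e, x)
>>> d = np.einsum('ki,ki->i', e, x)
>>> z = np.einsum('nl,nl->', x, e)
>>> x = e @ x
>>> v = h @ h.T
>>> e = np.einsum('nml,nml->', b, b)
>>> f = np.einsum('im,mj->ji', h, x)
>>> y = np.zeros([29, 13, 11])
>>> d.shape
(29,)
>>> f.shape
(29, 7)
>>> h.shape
(7, 29)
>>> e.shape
()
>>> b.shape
(29, 23, 13)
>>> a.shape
()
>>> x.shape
(29, 29)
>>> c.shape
(29,)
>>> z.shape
()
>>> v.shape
(7, 7)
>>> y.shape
(29, 13, 11)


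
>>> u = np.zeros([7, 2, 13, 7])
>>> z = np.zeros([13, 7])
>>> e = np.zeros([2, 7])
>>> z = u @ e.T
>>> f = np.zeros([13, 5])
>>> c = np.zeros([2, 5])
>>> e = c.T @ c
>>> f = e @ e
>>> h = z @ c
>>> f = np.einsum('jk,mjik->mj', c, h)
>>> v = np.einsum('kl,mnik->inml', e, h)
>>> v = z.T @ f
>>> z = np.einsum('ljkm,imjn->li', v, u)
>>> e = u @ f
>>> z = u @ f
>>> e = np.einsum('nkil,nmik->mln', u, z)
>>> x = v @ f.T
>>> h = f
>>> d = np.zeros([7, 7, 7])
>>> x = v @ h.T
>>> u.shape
(7, 2, 13, 7)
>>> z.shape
(7, 2, 13, 2)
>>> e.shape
(2, 7, 7)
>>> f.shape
(7, 2)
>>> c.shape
(2, 5)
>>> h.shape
(7, 2)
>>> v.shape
(2, 13, 2, 2)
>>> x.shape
(2, 13, 2, 7)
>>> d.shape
(7, 7, 7)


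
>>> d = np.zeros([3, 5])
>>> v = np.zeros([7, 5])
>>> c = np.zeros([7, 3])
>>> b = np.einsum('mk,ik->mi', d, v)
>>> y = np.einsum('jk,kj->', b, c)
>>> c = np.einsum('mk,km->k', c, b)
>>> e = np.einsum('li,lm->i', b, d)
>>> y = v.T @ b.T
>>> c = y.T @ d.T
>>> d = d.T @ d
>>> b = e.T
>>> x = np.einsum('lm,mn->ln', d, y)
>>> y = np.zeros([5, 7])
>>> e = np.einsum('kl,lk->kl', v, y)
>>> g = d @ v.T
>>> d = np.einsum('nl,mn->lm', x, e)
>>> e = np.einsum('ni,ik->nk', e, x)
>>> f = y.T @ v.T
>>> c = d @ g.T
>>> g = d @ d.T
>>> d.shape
(3, 7)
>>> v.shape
(7, 5)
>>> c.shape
(3, 5)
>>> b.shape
(7,)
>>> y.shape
(5, 7)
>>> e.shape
(7, 3)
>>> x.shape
(5, 3)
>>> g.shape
(3, 3)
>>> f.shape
(7, 7)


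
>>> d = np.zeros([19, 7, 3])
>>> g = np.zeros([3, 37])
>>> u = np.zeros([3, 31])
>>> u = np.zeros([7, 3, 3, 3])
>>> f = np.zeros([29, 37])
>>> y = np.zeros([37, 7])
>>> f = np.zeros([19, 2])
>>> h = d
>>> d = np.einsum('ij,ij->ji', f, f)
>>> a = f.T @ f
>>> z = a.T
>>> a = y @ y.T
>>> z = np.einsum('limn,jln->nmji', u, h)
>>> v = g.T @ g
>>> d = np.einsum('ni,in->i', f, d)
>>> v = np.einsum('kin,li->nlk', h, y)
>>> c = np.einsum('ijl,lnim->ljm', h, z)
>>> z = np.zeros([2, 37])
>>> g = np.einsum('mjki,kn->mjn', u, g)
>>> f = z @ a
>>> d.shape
(2,)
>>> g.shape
(7, 3, 37)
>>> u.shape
(7, 3, 3, 3)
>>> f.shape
(2, 37)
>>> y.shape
(37, 7)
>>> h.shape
(19, 7, 3)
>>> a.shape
(37, 37)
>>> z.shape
(2, 37)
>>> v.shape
(3, 37, 19)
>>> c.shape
(3, 7, 3)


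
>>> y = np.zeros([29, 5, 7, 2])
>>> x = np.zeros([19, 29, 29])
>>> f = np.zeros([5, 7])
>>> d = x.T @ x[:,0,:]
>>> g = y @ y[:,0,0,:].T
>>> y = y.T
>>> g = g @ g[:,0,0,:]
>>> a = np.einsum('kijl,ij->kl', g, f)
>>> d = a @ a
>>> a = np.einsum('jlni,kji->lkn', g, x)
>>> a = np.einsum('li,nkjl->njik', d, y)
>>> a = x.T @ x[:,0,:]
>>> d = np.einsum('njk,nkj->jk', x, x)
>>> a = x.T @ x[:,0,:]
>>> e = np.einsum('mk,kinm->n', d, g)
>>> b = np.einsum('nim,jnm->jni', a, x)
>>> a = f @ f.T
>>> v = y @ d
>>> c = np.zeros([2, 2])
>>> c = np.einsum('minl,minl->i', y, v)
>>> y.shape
(2, 7, 5, 29)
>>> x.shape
(19, 29, 29)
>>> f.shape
(5, 7)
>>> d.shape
(29, 29)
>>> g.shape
(29, 5, 7, 29)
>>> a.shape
(5, 5)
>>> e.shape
(7,)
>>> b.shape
(19, 29, 29)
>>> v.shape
(2, 7, 5, 29)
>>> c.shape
(7,)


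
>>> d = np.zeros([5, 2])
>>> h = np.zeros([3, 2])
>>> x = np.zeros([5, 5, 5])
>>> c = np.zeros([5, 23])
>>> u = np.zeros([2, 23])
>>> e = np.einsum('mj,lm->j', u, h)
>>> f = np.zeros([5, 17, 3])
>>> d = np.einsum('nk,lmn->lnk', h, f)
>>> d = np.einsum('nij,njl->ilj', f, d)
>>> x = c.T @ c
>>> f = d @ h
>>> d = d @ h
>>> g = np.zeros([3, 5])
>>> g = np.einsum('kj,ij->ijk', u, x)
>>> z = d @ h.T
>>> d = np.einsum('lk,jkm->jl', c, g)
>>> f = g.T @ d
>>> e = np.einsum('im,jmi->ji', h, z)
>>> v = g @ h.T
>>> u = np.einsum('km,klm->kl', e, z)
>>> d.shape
(23, 5)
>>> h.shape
(3, 2)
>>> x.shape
(23, 23)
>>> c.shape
(5, 23)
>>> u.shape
(17, 2)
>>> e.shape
(17, 3)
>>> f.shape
(2, 23, 5)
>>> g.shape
(23, 23, 2)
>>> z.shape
(17, 2, 3)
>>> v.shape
(23, 23, 3)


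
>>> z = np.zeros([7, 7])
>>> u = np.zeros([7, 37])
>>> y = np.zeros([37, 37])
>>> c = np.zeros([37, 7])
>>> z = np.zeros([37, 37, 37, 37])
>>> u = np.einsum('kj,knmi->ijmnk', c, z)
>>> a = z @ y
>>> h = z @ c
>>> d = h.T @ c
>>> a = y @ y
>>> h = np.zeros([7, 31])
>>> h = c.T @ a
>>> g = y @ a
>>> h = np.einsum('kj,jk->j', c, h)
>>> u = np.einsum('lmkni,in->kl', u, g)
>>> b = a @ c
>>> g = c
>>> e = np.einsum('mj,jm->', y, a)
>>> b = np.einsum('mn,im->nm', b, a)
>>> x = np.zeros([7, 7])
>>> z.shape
(37, 37, 37, 37)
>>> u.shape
(37, 37)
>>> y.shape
(37, 37)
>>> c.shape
(37, 7)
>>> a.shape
(37, 37)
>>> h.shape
(7,)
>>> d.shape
(7, 37, 37, 7)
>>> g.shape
(37, 7)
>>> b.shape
(7, 37)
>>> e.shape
()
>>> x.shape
(7, 7)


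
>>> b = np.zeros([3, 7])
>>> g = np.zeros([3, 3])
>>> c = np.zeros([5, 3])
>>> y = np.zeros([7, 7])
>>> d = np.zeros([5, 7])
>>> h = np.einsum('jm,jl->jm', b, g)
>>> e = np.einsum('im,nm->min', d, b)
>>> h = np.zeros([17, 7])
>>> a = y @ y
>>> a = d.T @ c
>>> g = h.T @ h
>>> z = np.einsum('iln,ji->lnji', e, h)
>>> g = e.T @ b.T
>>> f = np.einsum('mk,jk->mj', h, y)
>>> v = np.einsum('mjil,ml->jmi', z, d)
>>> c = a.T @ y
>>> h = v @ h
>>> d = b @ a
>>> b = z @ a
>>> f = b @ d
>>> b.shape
(5, 3, 17, 3)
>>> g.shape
(3, 5, 3)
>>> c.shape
(3, 7)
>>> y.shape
(7, 7)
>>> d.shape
(3, 3)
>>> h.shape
(3, 5, 7)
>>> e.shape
(7, 5, 3)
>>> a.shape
(7, 3)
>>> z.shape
(5, 3, 17, 7)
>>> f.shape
(5, 3, 17, 3)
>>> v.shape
(3, 5, 17)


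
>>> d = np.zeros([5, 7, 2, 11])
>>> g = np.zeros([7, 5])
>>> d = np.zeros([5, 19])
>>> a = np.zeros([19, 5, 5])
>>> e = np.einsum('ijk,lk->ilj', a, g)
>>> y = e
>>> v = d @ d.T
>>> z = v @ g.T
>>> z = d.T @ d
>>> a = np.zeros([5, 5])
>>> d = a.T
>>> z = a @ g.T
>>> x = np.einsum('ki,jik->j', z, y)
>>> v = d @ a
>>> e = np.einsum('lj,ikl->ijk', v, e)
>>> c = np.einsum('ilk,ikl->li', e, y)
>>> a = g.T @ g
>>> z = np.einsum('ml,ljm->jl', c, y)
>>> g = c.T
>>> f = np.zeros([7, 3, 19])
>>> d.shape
(5, 5)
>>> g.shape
(19, 5)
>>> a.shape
(5, 5)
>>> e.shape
(19, 5, 7)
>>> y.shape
(19, 7, 5)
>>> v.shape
(5, 5)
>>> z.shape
(7, 19)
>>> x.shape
(19,)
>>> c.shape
(5, 19)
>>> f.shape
(7, 3, 19)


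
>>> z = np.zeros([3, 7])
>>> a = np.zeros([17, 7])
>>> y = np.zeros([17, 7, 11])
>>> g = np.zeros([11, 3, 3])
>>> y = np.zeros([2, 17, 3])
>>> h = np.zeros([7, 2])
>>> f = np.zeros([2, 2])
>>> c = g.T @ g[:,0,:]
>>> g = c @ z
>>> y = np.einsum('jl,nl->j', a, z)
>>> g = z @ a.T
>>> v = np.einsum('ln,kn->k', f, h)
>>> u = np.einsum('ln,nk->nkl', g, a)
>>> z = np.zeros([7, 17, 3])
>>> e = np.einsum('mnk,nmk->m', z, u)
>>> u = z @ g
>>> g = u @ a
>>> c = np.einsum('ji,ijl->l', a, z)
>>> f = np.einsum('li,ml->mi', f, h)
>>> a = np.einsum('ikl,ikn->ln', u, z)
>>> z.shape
(7, 17, 3)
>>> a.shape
(17, 3)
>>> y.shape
(17,)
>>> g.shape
(7, 17, 7)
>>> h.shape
(7, 2)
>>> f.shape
(7, 2)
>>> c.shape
(3,)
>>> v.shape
(7,)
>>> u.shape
(7, 17, 17)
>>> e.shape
(7,)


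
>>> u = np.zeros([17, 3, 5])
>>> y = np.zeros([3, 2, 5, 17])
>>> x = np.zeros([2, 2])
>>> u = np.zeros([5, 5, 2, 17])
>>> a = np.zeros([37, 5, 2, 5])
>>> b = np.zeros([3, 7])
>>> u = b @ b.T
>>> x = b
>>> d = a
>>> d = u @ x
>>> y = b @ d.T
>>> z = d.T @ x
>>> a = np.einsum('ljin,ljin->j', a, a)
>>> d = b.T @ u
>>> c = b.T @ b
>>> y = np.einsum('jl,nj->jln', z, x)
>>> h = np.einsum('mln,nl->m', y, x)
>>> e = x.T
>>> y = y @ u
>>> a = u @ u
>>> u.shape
(3, 3)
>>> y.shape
(7, 7, 3)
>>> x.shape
(3, 7)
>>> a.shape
(3, 3)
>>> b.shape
(3, 7)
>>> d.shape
(7, 3)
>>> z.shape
(7, 7)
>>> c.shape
(7, 7)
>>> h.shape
(7,)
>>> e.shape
(7, 3)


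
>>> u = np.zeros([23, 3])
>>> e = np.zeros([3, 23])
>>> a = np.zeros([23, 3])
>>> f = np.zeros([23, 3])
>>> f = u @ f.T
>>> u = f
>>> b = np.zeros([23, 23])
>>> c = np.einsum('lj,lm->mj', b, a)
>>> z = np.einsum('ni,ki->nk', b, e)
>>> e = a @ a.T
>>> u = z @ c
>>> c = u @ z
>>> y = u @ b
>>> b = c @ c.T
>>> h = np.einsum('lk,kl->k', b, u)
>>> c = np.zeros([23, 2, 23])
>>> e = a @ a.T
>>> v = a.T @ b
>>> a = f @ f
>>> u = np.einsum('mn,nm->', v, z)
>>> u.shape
()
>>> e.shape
(23, 23)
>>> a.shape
(23, 23)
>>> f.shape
(23, 23)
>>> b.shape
(23, 23)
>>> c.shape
(23, 2, 23)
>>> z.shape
(23, 3)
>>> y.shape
(23, 23)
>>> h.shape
(23,)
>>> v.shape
(3, 23)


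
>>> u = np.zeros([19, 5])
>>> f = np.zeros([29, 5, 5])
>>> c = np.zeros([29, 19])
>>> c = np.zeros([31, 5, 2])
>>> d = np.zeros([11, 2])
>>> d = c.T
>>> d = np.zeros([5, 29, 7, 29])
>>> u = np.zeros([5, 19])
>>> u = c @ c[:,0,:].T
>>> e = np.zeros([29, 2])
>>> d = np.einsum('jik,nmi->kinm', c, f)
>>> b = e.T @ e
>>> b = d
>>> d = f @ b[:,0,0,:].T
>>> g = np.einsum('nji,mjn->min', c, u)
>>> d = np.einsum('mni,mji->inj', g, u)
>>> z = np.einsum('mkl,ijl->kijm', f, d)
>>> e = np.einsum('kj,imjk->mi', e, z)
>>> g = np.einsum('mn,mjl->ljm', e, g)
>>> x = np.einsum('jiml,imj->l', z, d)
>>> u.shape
(31, 5, 31)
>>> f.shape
(29, 5, 5)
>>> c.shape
(31, 5, 2)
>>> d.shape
(31, 2, 5)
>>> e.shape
(31, 5)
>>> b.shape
(2, 5, 29, 5)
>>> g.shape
(31, 2, 31)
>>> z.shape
(5, 31, 2, 29)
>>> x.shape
(29,)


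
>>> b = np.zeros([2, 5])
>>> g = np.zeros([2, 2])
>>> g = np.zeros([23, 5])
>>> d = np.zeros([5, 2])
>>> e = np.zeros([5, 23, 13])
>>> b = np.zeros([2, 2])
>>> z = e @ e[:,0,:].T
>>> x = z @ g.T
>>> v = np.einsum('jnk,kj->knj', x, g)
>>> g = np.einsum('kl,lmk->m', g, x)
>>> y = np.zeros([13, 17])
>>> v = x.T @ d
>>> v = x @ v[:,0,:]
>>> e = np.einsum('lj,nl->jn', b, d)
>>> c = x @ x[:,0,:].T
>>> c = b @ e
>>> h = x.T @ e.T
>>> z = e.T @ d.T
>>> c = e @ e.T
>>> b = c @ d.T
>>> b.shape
(2, 5)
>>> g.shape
(23,)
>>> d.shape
(5, 2)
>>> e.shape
(2, 5)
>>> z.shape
(5, 5)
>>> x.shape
(5, 23, 23)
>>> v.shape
(5, 23, 2)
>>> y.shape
(13, 17)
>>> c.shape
(2, 2)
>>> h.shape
(23, 23, 2)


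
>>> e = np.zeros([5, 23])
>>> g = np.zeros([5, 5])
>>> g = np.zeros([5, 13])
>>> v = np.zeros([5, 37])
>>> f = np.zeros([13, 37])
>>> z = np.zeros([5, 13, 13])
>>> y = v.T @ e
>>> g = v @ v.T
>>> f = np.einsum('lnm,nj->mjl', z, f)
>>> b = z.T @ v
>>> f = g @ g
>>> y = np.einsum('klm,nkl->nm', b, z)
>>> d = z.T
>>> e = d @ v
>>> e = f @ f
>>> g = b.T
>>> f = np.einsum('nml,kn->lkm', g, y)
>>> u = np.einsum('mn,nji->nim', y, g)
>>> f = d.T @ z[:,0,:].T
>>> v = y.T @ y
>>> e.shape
(5, 5)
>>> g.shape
(37, 13, 13)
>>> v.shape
(37, 37)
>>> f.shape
(5, 13, 5)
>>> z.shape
(5, 13, 13)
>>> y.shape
(5, 37)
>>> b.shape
(13, 13, 37)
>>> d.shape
(13, 13, 5)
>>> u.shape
(37, 13, 5)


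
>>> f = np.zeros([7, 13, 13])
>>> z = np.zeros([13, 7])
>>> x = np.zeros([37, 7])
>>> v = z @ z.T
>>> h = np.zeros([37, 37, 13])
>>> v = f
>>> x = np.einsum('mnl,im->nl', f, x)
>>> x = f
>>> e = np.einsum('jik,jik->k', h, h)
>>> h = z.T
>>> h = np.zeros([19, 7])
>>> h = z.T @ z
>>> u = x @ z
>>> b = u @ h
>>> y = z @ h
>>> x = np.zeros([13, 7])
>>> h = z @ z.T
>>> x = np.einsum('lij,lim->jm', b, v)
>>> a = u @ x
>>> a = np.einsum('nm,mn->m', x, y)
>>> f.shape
(7, 13, 13)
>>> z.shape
(13, 7)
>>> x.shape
(7, 13)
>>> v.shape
(7, 13, 13)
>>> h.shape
(13, 13)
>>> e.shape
(13,)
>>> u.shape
(7, 13, 7)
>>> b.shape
(7, 13, 7)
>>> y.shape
(13, 7)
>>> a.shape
(13,)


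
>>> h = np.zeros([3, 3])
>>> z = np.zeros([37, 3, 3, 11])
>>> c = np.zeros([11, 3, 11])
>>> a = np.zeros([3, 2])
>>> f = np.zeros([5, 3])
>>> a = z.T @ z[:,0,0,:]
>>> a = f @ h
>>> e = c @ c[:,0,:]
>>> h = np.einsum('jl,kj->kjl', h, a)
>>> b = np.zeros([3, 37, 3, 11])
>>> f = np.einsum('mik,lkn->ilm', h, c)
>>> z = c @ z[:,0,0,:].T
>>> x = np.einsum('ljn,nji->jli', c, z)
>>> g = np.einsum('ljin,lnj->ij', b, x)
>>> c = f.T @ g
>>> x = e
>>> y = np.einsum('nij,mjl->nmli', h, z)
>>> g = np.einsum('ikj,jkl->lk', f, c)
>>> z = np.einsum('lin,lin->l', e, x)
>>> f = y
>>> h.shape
(5, 3, 3)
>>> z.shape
(11,)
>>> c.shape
(5, 11, 37)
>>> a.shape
(5, 3)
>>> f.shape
(5, 11, 37, 3)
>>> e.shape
(11, 3, 11)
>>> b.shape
(3, 37, 3, 11)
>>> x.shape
(11, 3, 11)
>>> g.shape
(37, 11)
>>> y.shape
(5, 11, 37, 3)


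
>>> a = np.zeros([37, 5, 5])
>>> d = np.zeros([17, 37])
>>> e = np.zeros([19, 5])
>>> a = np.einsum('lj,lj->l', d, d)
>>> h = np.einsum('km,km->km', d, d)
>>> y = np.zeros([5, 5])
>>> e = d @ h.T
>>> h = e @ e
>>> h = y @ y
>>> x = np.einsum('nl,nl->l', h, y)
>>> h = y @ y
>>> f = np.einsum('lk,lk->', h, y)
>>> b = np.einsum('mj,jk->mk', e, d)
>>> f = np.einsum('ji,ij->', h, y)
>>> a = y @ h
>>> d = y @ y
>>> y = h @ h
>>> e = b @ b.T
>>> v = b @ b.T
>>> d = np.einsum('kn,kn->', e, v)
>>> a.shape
(5, 5)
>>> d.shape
()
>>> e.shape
(17, 17)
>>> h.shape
(5, 5)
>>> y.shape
(5, 5)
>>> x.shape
(5,)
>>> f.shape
()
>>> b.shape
(17, 37)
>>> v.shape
(17, 17)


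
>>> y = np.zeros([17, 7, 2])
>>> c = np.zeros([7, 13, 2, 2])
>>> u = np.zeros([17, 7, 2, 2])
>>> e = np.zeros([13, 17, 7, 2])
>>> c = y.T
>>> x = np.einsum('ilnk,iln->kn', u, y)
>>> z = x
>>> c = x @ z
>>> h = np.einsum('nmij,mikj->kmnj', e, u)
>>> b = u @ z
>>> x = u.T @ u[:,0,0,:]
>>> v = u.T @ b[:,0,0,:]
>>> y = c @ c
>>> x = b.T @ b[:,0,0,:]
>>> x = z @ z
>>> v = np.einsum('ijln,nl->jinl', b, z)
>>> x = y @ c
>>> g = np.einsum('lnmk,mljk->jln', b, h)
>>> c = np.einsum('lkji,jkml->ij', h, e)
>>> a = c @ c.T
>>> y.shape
(2, 2)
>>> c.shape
(2, 13)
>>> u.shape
(17, 7, 2, 2)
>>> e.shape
(13, 17, 7, 2)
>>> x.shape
(2, 2)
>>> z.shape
(2, 2)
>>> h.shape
(2, 17, 13, 2)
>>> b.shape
(17, 7, 2, 2)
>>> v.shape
(7, 17, 2, 2)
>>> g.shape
(13, 17, 7)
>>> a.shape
(2, 2)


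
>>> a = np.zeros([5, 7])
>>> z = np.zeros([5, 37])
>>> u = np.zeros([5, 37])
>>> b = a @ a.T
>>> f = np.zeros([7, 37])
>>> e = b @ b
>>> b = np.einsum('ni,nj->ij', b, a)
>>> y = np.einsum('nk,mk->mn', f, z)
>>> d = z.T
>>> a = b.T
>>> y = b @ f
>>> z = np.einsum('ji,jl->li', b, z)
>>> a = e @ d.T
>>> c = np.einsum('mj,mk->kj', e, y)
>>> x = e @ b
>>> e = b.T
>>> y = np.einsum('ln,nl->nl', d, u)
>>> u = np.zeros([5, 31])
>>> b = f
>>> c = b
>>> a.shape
(5, 37)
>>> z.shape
(37, 7)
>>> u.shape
(5, 31)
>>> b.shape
(7, 37)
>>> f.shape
(7, 37)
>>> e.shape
(7, 5)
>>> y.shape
(5, 37)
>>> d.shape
(37, 5)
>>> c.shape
(7, 37)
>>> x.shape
(5, 7)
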